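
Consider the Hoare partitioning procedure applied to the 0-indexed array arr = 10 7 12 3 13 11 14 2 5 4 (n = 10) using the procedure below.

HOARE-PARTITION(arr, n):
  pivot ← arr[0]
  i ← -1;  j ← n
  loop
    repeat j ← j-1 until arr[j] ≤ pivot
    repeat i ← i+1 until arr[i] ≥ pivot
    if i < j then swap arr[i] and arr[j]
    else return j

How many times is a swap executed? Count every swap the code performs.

3

pivot=10
j stops at 9 (4), i stops at 0 (10); swap ⇒ 4 7 12 3 13 11 14 2 5 10
j stops at 8 (5), i stops at 2 (12); swap ⇒ 4 7 5 3 13 11 14 2 12 10
j stops at 7 (2), i stops at 4 (13); swap ⇒ 4 7 5 3 2 11 14 13 12 10
j stops at 4, i stops at 5; i≥j ⇒ return 4. arr=4 7 5 3 2 11 14 13 12 10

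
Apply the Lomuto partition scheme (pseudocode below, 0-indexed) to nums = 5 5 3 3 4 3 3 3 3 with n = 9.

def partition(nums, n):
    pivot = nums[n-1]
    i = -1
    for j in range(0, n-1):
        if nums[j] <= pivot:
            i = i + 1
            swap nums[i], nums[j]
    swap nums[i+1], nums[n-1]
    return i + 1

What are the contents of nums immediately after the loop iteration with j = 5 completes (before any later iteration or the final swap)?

3 3 3 5 4 5 3 3 3

pivot = nums[8] = 3; i = -1
j=0: nums[0]=5 > 3 → no swap
j=1: nums[1]=5 > 3 → no swap
j=2: nums[2]=3 ≤ 3 → i=0, swap nums[0],nums[2] → 3 5 5 3 4 3 3 3 3
j=3: nums[3]=3 ≤ 3 → i=1, swap nums[1],nums[3] → 3 3 5 5 4 3 3 3 3
j=4: nums[4]=4 > 3 → no swap
j=5: nums[5]=3 ≤ 3 → i=2, swap nums[2],nums[5] → 3 3 3 5 4 5 3 3 3
(after j=5) nums = 3 3 3 5 4 5 3 3 3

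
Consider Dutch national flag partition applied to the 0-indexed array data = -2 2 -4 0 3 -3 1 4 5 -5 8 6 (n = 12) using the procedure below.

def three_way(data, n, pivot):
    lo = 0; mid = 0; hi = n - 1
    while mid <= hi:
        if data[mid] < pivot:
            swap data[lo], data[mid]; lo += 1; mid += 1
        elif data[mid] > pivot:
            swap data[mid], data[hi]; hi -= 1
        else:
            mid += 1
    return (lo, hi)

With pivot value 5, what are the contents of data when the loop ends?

-2 2 -4 0 3 -3 1 4 -5 5 6 8

lo=0 mid=0 hi=11
-2<5: swap(0,0), lo=1 mid=1 ⇒ -2 2 -4 0 3 -3 1 4 5 -5 8 6
2<5: swap(1,1), lo=2 mid=2 ⇒ -2 2 -4 0 3 -3 1 4 5 -5 8 6
-4<5: swap(2,2), lo=3 mid=3 ⇒ -2 2 -4 0 3 -3 1 4 5 -5 8 6
0<5: swap(3,3), lo=4 mid=4 ⇒ -2 2 -4 0 3 -3 1 4 5 -5 8 6
3<5: swap(4,4), lo=5 mid=5 ⇒ -2 2 -4 0 3 -3 1 4 5 -5 8 6
-3<5: swap(5,5), lo=6 mid=6 ⇒ -2 2 -4 0 3 -3 1 4 5 -5 8 6
1<5: swap(6,6), lo=7 mid=7 ⇒ -2 2 -4 0 3 -3 1 4 5 -5 8 6
4<5: swap(7,7), lo=8 mid=8 ⇒ -2 2 -4 0 3 -3 1 4 5 -5 8 6
5=5: mid=9
-5<5: swap(8,9), lo=9 mid=10 ⇒ -2 2 -4 0 3 -3 1 4 -5 5 8 6
8>5: swap(10,11), hi=10 ⇒ -2 2 -4 0 3 -3 1 4 -5 5 6 8
6>5: swap(10,10), hi=9 ⇒ -2 2 -4 0 3 -3 1 4 -5 5 6 8
done. lo=9 hi=9; data=-2 2 -4 0 3 -3 1 4 -5 5 6 8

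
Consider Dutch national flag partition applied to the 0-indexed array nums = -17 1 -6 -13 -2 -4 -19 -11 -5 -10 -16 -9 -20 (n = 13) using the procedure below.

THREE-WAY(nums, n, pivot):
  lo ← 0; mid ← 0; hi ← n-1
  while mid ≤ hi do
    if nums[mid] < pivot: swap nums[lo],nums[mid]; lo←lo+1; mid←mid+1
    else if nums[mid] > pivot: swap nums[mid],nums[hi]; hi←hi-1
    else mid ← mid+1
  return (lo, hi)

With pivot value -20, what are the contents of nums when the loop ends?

pivot = -20; lo=0, mid=0, hi=12
nums[mid]=-17>-20: swap nums[0],nums[12]; hi=11 → -20 1 -6 -13 -2 -4 -19 -11 -5 -10 -16 -9 -17
nums[mid]=-20=-20: mid=1
nums[mid]=1>-20: swap nums[1],nums[11]; hi=10 → -20 -9 -6 -13 -2 -4 -19 -11 -5 -10 -16 1 -17
nums[mid]=-9>-20: swap nums[1],nums[10]; hi=9 → -20 -16 -6 -13 -2 -4 -19 -11 -5 -10 -9 1 -17
nums[mid]=-16>-20: swap nums[1],nums[9]; hi=8 → -20 -10 -6 -13 -2 -4 -19 -11 -5 -16 -9 1 -17
nums[mid]=-10>-20: swap nums[1],nums[8]; hi=7 → -20 -5 -6 -13 -2 -4 -19 -11 -10 -16 -9 1 -17
nums[mid]=-5>-20: swap nums[1],nums[7]; hi=6 → -20 -11 -6 -13 -2 -4 -19 -5 -10 -16 -9 1 -17
nums[mid]=-11>-20: swap nums[1],nums[6]; hi=5 → -20 -19 -6 -13 -2 -4 -11 -5 -10 -16 -9 1 -17
nums[mid]=-19>-20: swap nums[1],nums[5]; hi=4 → -20 -4 -6 -13 -2 -19 -11 -5 -10 -16 -9 1 -17
nums[mid]=-4>-20: swap nums[1],nums[4]; hi=3 → -20 -2 -6 -13 -4 -19 -11 -5 -10 -16 -9 1 -17
nums[mid]=-2>-20: swap nums[1],nums[3]; hi=2 → -20 -13 -6 -2 -4 -19 -11 -5 -10 -16 -9 1 -17
nums[mid]=-13>-20: swap nums[1],nums[2]; hi=1 → -20 -6 -13 -2 -4 -19 -11 -5 -10 -16 -9 1 -17
nums[mid]=-6>-20: swap nums[1],nums[1]; hi=0 → -20 -6 -13 -2 -4 -19 -11 -5 -10 -16 -9 1 -17
end: lo=0, hi=0; nums = -20 -6 -13 -2 -4 -19 -11 -5 -10 -16 -9 1 -17

-20 -6 -13 -2 -4 -19 -11 -5 -10 -16 -9 1 -17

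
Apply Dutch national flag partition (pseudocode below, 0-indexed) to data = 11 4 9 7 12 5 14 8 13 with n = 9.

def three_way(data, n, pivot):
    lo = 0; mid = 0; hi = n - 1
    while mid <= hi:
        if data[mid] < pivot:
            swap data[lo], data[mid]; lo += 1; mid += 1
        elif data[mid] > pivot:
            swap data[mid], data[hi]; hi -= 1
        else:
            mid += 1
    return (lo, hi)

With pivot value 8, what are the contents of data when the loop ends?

4 5 7 8 12 14 9 13 11

lo=0 mid=0 hi=8
11>8: swap(0,8), hi=7 ⇒ 13 4 9 7 12 5 14 8 11
13>8: swap(0,7), hi=6 ⇒ 8 4 9 7 12 5 14 13 11
8=8: mid=1
4<8: swap(0,1), lo=1 mid=2 ⇒ 4 8 9 7 12 5 14 13 11
9>8: swap(2,6), hi=5 ⇒ 4 8 14 7 12 5 9 13 11
14>8: swap(2,5), hi=4 ⇒ 4 8 5 7 12 14 9 13 11
5<8: swap(1,2), lo=2 mid=3 ⇒ 4 5 8 7 12 14 9 13 11
7<8: swap(2,3), lo=3 mid=4 ⇒ 4 5 7 8 12 14 9 13 11
12>8: swap(4,4), hi=3 ⇒ 4 5 7 8 12 14 9 13 11
done. lo=3 hi=3; data=4 5 7 8 12 14 9 13 11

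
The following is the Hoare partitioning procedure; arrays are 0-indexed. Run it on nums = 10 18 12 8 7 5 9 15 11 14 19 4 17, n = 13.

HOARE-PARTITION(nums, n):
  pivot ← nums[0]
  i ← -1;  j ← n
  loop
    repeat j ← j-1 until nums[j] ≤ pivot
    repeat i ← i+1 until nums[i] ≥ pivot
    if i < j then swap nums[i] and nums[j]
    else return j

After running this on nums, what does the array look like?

pivot=10
j stops at 11 (4), i stops at 0 (10); swap ⇒ 4 18 12 8 7 5 9 15 11 14 19 10 17
j stops at 6 (9), i stops at 1 (18); swap ⇒ 4 9 12 8 7 5 18 15 11 14 19 10 17
j stops at 5 (5), i stops at 2 (12); swap ⇒ 4 9 5 8 7 12 18 15 11 14 19 10 17
j stops at 4, i stops at 5; i≥j ⇒ return 4. nums=4 9 5 8 7 12 18 15 11 14 19 10 17

4 9 5 8 7 12 18 15 11 14 19 10 17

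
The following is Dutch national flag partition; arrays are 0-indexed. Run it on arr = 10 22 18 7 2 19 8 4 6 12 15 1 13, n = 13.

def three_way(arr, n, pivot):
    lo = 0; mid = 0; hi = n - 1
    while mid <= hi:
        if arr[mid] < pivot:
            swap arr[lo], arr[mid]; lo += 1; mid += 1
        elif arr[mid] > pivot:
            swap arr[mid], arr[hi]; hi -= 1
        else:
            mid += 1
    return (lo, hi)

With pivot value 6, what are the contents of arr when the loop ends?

1 4 2 6 19 8 7 18 12 15 22 13 10

pivot = 6; lo=0, mid=0, hi=12
arr[mid]=10>6: swap arr[0],arr[12]; hi=11 → 13 22 18 7 2 19 8 4 6 12 15 1 10
arr[mid]=13>6: swap arr[0],arr[11]; hi=10 → 1 22 18 7 2 19 8 4 6 12 15 13 10
arr[mid]=1<6: swap arr[0],arr[0]; lo=1,mid=1 → 1 22 18 7 2 19 8 4 6 12 15 13 10
arr[mid]=22>6: swap arr[1],arr[10]; hi=9 → 1 15 18 7 2 19 8 4 6 12 22 13 10
arr[mid]=15>6: swap arr[1],arr[9]; hi=8 → 1 12 18 7 2 19 8 4 6 15 22 13 10
arr[mid]=12>6: swap arr[1],arr[8]; hi=7 → 1 6 18 7 2 19 8 4 12 15 22 13 10
arr[mid]=6=6: mid=2
arr[mid]=18>6: swap arr[2],arr[7]; hi=6 → 1 6 4 7 2 19 8 18 12 15 22 13 10
arr[mid]=4<6: swap arr[1],arr[2]; lo=2,mid=3 → 1 4 6 7 2 19 8 18 12 15 22 13 10
arr[mid]=7>6: swap arr[3],arr[6]; hi=5 → 1 4 6 8 2 19 7 18 12 15 22 13 10
arr[mid]=8>6: swap arr[3],arr[5]; hi=4 → 1 4 6 19 2 8 7 18 12 15 22 13 10
arr[mid]=19>6: swap arr[3],arr[4]; hi=3 → 1 4 6 2 19 8 7 18 12 15 22 13 10
arr[mid]=2<6: swap arr[2],arr[3]; lo=3,mid=4 → 1 4 2 6 19 8 7 18 12 15 22 13 10
end: lo=3, hi=3; arr = 1 4 2 6 19 8 7 18 12 15 22 13 10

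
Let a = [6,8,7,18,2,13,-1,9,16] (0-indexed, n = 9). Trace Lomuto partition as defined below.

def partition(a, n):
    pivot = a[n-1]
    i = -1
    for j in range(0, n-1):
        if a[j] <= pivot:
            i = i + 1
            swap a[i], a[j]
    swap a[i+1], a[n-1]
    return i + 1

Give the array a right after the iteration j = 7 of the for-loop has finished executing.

pivot=16, i=-1
j=0: 6≤16, i=0, swap(0,0) ⇒ [6,8,7,18,2,13,-1,9,16]
j=1: 8≤16, i=1, swap(1,1) ⇒ [6,8,7,18,2,13,-1,9,16]
j=2: 7≤16, i=2, swap(2,2) ⇒ [6,8,7,18,2,13,-1,9,16]
j=3: 18>16, skip
j=4: 2≤16, i=3, swap(3,4) ⇒ [6,8,7,2,18,13,-1,9,16]
j=5: 13≤16, i=4, swap(4,5) ⇒ [6,8,7,2,13,18,-1,9,16]
j=6: -1≤16, i=5, swap(5,6) ⇒ [6,8,7,2,13,-1,18,9,16]
j=7: 9≤16, i=6, swap(6,7) ⇒ [6,8,7,2,13,-1,9,18,16]
(after j=7) a = [6,8,7,2,13,-1,9,18,16]

[6,8,7,2,13,-1,9,18,16]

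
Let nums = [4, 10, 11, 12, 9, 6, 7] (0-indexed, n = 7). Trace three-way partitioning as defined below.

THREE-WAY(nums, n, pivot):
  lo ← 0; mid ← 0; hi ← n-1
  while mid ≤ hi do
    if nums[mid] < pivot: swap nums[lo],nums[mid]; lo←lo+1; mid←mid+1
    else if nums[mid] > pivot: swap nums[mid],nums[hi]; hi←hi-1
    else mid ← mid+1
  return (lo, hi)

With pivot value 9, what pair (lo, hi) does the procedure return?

(3, 3)

pivot = 9; lo=0, mid=0, hi=6
nums[mid]=4<9: swap nums[0],nums[0]; lo=1,mid=1 → [4, 10, 11, 12, 9, 6, 7]
nums[mid]=10>9: swap nums[1],nums[6]; hi=5 → [4, 7, 11, 12, 9, 6, 10]
nums[mid]=7<9: swap nums[1],nums[1]; lo=2,mid=2 → [4, 7, 11, 12, 9, 6, 10]
nums[mid]=11>9: swap nums[2],nums[5]; hi=4 → [4, 7, 6, 12, 9, 11, 10]
nums[mid]=6<9: swap nums[2],nums[2]; lo=3,mid=3 → [4, 7, 6, 12, 9, 11, 10]
nums[mid]=12>9: swap nums[3],nums[4]; hi=3 → [4, 7, 6, 9, 12, 11, 10]
nums[mid]=9=9: mid=4
end: lo=3, hi=3; nums = [4, 7, 6, 9, 12, 11, 10]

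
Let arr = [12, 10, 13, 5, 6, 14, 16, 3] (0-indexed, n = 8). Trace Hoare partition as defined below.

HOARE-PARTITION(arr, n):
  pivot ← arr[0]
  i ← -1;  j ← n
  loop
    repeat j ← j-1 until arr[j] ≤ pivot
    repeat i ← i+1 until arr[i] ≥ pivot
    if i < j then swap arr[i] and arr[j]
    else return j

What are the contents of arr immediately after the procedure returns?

[3, 10, 6, 5, 13, 14, 16, 12]

pivot = arr[0] = 12; i = -1, j = 8
j→7 (arr[7]=3≤12), i→0 (arr[0]=12≥12); i<j, swap → [3, 10, 13, 5, 6, 14, 16, 12]
j→4 (arr[4]=6≤12), i→2 (arr[2]=13≥12); i<j, swap → [3, 10, 6, 5, 13, 14, 16, 12]
j→3, i→4; i≥j, return j=3. arr = [3, 10, 6, 5, 13, 14, 16, 12]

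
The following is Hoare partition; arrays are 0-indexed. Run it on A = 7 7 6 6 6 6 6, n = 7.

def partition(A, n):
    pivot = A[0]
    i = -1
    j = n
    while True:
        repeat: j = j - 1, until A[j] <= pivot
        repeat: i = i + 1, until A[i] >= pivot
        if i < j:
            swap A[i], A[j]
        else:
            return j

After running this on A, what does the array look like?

pivot = A[0] = 7; i = -1, j = 7
j→6 (A[6]=6≤7), i→0 (A[0]=7≥7); i<j, swap → 6 7 6 6 6 6 7
j→5 (A[5]=6≤7), i→1 (A[1]=7≥7); i<j, swap → 6 6 6 6 6 7 7
j→4, i→5; i≥j, return j=4. A = 6 6 6 6 6 7 7

6 6 6 6 6 7 7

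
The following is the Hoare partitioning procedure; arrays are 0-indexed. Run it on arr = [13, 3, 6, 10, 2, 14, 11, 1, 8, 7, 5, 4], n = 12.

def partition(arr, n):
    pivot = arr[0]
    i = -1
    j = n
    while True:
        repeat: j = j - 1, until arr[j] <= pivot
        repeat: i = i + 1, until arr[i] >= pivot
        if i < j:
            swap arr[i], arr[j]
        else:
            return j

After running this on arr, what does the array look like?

pivot = arr[0] = 13; i = -1, j = 12
j→11 (arr[11]=4≤13), i→0 (arr[0]=13≥13); i<j, swap → [4, 3, 6, 10, 2, 14, 11, 1, 8, 7, 5, 13]
j→10 (arr[10]=5≤13), i→5 (arr[5]=14≥13); i<j, swap → [4, 3, 6, 10, 2, 5, 11, 1, 8, 7, 14, 13]
j→9, i→10; i≥j, return j=9. arr = [4, 3, 6, 10, 2, 5, 11, 1, 8, 7, 14, 13]

[4, 3, 6, 10, 2, 5, 11, 1, 8, 7, 14, 13]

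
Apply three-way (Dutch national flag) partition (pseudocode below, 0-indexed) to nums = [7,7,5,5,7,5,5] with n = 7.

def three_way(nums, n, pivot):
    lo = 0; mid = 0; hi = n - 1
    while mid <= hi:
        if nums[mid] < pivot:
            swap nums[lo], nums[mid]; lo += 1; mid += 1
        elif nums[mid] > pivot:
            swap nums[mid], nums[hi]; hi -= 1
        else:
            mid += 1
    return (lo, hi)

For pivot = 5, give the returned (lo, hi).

pivot = 5; lo=0, mid=0, hi=6
nums[mid]=7>5: swap nums[0],nums[6]; hi=5 → [5,7,5,5,7,5,7]
nums[mid]=5=5: mid=1
nums[mid]=7>5: swap nums[1],nums[5]; hi=4 → [5,5,5,5,7,7,7]
nums[mid]=5=5: mid=2
nums[mid]=5=5: mid=3
nums[mid]=5=5: mid=4
nums[mid]=7>5: swap nums[4],nums[4]; hi=3 → [5,5,5,5,7,7,7]
end: lo=0, hi=3; nums = [5,5,5,5,7,7,7]

(0, 3)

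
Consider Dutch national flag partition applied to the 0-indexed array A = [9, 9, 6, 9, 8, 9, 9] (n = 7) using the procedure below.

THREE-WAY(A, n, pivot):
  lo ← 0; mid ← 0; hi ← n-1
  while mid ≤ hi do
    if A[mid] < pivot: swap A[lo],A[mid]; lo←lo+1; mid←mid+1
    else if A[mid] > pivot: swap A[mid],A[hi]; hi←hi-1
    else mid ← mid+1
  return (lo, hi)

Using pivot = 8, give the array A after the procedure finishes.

[6, 8, 9, 9, 9, 9, 9]

lo=0 mid=0 hi=6
9>8: swap(0,6), hi=5 ⇒ [9, 9, 6, 9, 8, 9, 9]
9>8: swap(0,5), hi=4 ⇒ [9, 9, 6, 9, 8, 9, 9]
9>8: swap(0,4), hi=3 ⇒ [8, 9, 6, 9, 9, 9, 9]
8=8: mid=1
9>8: swap(1,3), hi=2 ⇒ [8, 9, 6, 9, 9, 9, 9]
9>8: swap(1,2), hi=1 ⇒ [8, 6, 9, 9, 9, 9, 9]
6<8: swap(0,1), lo=1 mid=2 ⇒ [6, 8, 9, 9, 9, 9, 9]
done. lo=1 hi=1; A=[6, 8, 9, 9, 9, 9, 9]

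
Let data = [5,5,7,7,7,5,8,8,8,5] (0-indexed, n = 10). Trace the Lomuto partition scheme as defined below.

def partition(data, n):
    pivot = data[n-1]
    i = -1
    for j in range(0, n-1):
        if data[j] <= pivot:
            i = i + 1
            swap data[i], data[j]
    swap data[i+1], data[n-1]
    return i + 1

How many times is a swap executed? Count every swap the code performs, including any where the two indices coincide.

pivot = data[9] = 5; i = -1
j=0: data[0]=5 ≤ 5 → i=0, swap data[0],data[0] (no change) → [5,5,7,7,7,5,8,8,8,5]
j=1: data[1]=5 ≤ 5 → i=1, swap data[1],data[1] (no change) → [5,5,7,7,7,5,8,8,8,5]
j=2: data[2]=7 > 5 → no swap
j=3: data[3]=7 > 5 → no swap
j=4: data[4]=7 > 5 → no swap
j=5: data[5]=5 ≤ 5 → i=2, swap data[2],data[5] → [5,5,5,7,7,7,8,8,8,5]
j=6: data[6]=8 > 5 → no swap
j=7: data[7]=8 > 5 → no swap
j=8: data[8]=8 > 5 → no swap
final swap data[3],data[9] → [5,5,5,5,7,7,8,8,8,7]; return 3

4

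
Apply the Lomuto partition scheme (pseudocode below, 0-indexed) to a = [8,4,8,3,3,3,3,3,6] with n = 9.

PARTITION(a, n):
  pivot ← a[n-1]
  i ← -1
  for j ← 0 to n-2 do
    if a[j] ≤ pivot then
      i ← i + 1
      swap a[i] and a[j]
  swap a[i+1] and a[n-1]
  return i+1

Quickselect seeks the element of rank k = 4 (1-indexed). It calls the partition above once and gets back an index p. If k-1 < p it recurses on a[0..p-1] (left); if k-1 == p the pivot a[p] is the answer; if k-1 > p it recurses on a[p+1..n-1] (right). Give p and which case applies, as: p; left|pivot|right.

pivot = a[8] = 6; i = -1
j=0: a[0]=8 > 6 → no swap
j=1: a[1]=4 ≤ 6 → i=0, swap a[0],a[1] → [4,8,8,3,3,3,3,3,6]
j=2: a[2]=8 > 6 → no swap
j=3: a[3]=3 ≤ 6 → i=1, swap a[1],a[3] → [4,3,8,8,3,3,3,3,6]
j=4: a[4]=3 ≤ 6 → i=2, swap a[2],a[4] → [4,3,3,8,8,3,3,3,6]
j=5: a[5]=3 ≤ 6 → i=3, swap a[3],a[5] → [4,3,3,3,8,8,3,3,6]
j=6: a[6]=3 ≤ 6 → i=4, swap a[4],a[6] → [4,3,3,3,3,8,8,3,6]
j=7: a[7]=3 ≤ 6 → i=5, swap a[5],a[7] → [4,3,3,3,3,3,8,8,6]
final swap a[6],a[8] → [4,3,3,3,3,3,6,8,8]; return 6
p = 6; k-1 = 3 < 6 ⇒ left

6; left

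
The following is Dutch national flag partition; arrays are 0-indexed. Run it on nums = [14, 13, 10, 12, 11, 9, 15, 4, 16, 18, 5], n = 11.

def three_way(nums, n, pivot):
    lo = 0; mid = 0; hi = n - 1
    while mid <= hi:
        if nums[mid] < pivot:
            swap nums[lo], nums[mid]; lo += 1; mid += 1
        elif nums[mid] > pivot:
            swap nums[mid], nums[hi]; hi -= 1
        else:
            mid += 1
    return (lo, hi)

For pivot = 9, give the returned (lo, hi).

pivot = 9; lo=0, mid=0, hi=10
nums[mid]=14>9: swap nums[0],nums[10]; hi=9 → [5, 13, 10, 12, 11, 9, 15, 4, 16, 18, 14]
nums[mid]=5<9: swap nums[0],nums[0]; lo=1,mid=1 → [5, 13, 10, 12, 11, 9, 15, 4, 16, 18, 14]
nums[mid]=13>9: swap nums[1],nums[9]; hi=8 → [5, 18, 10, 12, 11, 9, 15, 4, 16, 13, 14]
nums[mid]=18>9: swap nums[1],nums[8]; hi=7 → [5, 16, 10, 12, 11, 9, 15, 4, 18, 13, 14]
nums[mid]=16>9: swap nums[1],nums[7]; hi=6 → [5, 4, 10, 12, 11, 9, 15, 16, 18, 13, 14]
nums[mid]=4<9: swap nums[1],nums[1]; lo=2,mid=2 → [5, 4, 10, 12, 11, 9, 15, 16, 18, 13, 14]
nums[mid]=10>9: swap nums[2],nums[6]; hi=5 → [5, 4, 15, 12, 11, 9, 10, 16, 18, 13, 14]
nums[mid]=15>9: swap nums[2],nums[5]; hi=4 → [5, 4, 9, 12, 11, 15, 10, 16, 18, 13, 14]
nums[mid]=9=9: mid=3
nums[mid]=12>9: swap nums[3],nums[4]; hi=3 → [5, 4, 9, 11, 12, 15, 10, 16, 18, 13, 14]
nums[mid]=11>9: swap nums[3],nums[3]; hi=2 → [5, 4, 9, 11, 12, 15, 10, 16, 18, 13, 14]
end: lo=2, hi=2; nums = [5, 4, 9, 11, 12, 15, 10, 16, 18, 13, 14]

(2, 2)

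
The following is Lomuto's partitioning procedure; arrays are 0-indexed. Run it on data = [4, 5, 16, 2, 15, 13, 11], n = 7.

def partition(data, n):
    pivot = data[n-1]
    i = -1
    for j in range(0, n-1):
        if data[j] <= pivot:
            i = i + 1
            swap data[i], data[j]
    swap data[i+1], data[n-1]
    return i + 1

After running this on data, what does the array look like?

[4, 5, 2, 11, 15, 13, 16]

pivot = data[6] = 11; i = -1
j=0: data[0]=4 ≤ 11 → i=0, swap data[0],data[0] (no change) → [4, 5, 16, 2, 15, 13, 11]
j=1: data[1]=5 ≤ 11 → i=1, swap data[1],data[1] (no change) → [4, 5, 16, 2, 15, 13, 11]
j=2: data[2]=16 > 11 → no swap
j=3: data[3]=2 ≤ 11 → i=2, swap data[2],data[3] → [4, 5, 2, 16, 15, 13, 11]
j=4: data[4]=15 > 11 → no swap
j=5: data[5]=13 > 11 → no swap
final swap data[3],data[6] → [4, 5, 2, 11, 15, 13, 16]; return 3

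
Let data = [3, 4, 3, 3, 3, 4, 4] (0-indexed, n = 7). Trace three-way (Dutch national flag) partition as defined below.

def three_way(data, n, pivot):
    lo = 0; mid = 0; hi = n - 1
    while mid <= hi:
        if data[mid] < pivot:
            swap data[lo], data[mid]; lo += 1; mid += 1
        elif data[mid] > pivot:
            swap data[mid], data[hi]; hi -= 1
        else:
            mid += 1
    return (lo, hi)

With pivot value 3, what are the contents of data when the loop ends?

lo=0 mid=0 hi=6
3=3: mid=1
4>3: swap(1,6), hi=5 ⇒ [3, 4, 3, 3, 3, 4, 4]
4>3: swap(1,5), hi=4 ⇒ [3, 4, 3, 3, 3, 4, 4]
4>3: swap(1,4), hi=3 ⇒ [3, 3, 3, 3, 4, 4, 4]
3=3: mid=2
3=3: mid=3
3=3: mid=4
done. lo=0 hi=3; data=[3, 3, 3, 3, 4, 4, 4]

[3, 3, 3, 3, 4, 4, 4]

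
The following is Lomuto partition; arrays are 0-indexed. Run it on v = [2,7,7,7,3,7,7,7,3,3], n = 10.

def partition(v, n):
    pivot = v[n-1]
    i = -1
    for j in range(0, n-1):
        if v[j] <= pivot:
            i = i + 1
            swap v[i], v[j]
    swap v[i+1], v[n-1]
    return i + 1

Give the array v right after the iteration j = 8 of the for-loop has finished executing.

pivot=3, i=-1
j=0: 2≤3, i=0, swap(0,0) ⇒ [2,7,7,7,3,7,7,7,3,3]
j=1: 7>3, skip
j=2: 7>3, skip
j=3: 7>3, skip
j=4: 3≤3, i=1, swap(1,4) ⇒ [2,3,7,7,7,7,7,7,3,3]
j=5: 7>3, skip
j=6: 7>3, skip
j=7: 7>3, skip
j=8: 3≤3, i=2, swap(2,8) ⇒ [2,3,3,7,7,7,7,7,7,3]
(after j=8) v = [2,3,3,7,7,7,7,7,7,3]

[2,3,3,7,7,7,7,7,7,3]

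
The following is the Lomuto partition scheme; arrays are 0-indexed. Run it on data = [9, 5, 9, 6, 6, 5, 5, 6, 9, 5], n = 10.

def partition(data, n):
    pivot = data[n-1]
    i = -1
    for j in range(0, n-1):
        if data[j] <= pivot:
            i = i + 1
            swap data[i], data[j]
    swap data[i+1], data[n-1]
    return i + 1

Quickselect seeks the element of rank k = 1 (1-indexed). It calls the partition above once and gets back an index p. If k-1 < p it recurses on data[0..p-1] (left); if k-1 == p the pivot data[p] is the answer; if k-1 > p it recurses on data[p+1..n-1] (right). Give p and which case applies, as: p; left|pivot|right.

3; left

pivot = data[9] = 5; i = -1
j=0: data[0]=9 > 5 → no swap
j=1: data[1]=5 ≤ 5 → i=0, swap data[0],data[1] → [5, 9, 9, 6, 6, 5, 5, 6, 9, 5]
j=2: data[2]=9 > 5 → no swap
j=3: data[3]=6 > 5 → no swap
j=4: data[4]=6 > 5 → no swap
j=5: data[5]=5 ≤ 5 → i=1, swap data[1],data[5] → [5, 5, 9, 6, 6, 9, 5, 6, 9, 5]
j=6: data[6]=5 ≤ 5 → i=2, swap data[2],data[6] → [5, 5, 5, 6, 6, 9, 9, 6, 9, 5]
j=7: data[7]=6 > 5 → no swap
j=8: data[8]=9 > 5 → no swap
final swap data[3],data[9] → [5, 5, 5, 5, 6, 9, 9, 6, 9, 6]; return 3
p = 3; k-1 = 0 < 3 ⇒ left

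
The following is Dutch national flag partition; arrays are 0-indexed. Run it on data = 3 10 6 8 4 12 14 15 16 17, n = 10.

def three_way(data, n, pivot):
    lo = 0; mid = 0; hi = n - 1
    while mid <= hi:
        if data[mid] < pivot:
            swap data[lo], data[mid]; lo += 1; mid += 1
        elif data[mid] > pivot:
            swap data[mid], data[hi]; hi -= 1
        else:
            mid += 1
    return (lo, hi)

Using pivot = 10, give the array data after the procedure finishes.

3 6 8 4 10 14 15 16 17 12

pivot = 10; lo=0, mid=0, hi=9
data[mid]=3<10: swap data[0],data[0]; lo=1,mid=1 → 3 10 6 8 4 12 14 15 16 17
data[mid]=10=10: mid=2
data[mid]=6<10: swap data[1],data[2]; lo=2,mid=3 → 3 6 10 8 4 12 14 15 16 17
data[mid]=8<10: swap data[2],data[3]; lo=3,mid=4 → 3 6 8 10 4 12 14 15 16 17
data[mid]=4<10: swap data[3],data[4]; lo=4,mid=5 → 3 6 8 4 10 12 14 15 16 17
data[mid]=12>10: swap data[5],data[9]; hi=8 → 3 6 8 4 10 17 14 15 16 12
data[mid]=17>10: swap data[5],data[8]; hi=7 → 3 6 8 4 10 16 14 15 17 12
data[mid]=16>10: swap data[5],data[7]; hi=6 → 3 6 8 4 10 15 14 16 17 12
data[mid]=15>10: swap data[5],data[6]; hi=5 → 3 6 8 4 10 14 15 16 17 12
data[mid]=14>10: swap data[5],data[5]; hi=4 → 3 6 8 4 10 14 15 16 17 12
end: lo=4, hi=4; data = 3 6 8 4 10 14 15 16 17 12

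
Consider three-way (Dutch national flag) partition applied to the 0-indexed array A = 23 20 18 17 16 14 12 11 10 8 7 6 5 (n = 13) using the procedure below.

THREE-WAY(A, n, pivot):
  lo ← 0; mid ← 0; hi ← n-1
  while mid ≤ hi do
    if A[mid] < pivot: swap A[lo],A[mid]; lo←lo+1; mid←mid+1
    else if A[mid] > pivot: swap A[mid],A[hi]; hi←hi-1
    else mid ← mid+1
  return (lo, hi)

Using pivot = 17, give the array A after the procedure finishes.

5 6 7 16 14 12 11 10 8 17 18 20 23

pivot = 17; lo=0, mid=0, hi=12
A[mid]=23>17: swap A[0],A[12]; hi=11 → 5 20 18 17 16 14 12 11 10 8 7 6 23
A[mid]=5<17: swap A[0],A[0]; lo=1,mid=1 → 5 20 18 17 16 14 12 11 10 8 7 6 23
A[mid]=20>17: swap A[1],A[11]; hi=10 → 5 6 18 17 16 14 12 11 10 8 7 20 23
A[mid]=6<17: swap A[1],A[1]; lo=2,mid=2 → 5 6 18 17 16 14 12 11 10 8 7 20 23
A[mid]=18>17: swap A[2],A[10]; hi=9 → 5 6 7 17 16 14 12 11 10 8 18 20 23
A[mid]=7<17: swap A[2],A[2]; lo=3,mid=3 → 5 6 7 17 16 14 12 11 10 8 18 20 23
A[mid]=17=17: mid=4
A[mid]=16<17: swap A[3],A[4]; lo=4,mid=5 → 5 6 7 16 17 14 12 11 10 8 18 20 23
A[mid]=14<17: swap A[4],A[5]; lo=5,mid=6 → 5 6 7 16 14 17 12 11 10 8 18 20 23
A[mid]=12<17: swap A[5],A[6]; lo=6,mid=7 → 5 6 7 16 14 12 17 11 10 8 18 20 23
A[mid]=11<17: swap A[6],A[7]; lo=7,mid=8 → 5 6 7 16 14 12 11 17 10 8 18 20 23
A[mid]=10<17: swap A[7],A[8]; lo=8,mid=9 → 5 6 7 16 14 12 11 10 17 8 18 20 23
A[mid]=8<17: swap A[8],A[9]; lo=9,mid=10 → 5 6 7 16 14 12 11 10 8 17 18 20 23
end: lo=9, hi=9; A = 5 6 7 16 14 12 11 10 8 17 18 20 23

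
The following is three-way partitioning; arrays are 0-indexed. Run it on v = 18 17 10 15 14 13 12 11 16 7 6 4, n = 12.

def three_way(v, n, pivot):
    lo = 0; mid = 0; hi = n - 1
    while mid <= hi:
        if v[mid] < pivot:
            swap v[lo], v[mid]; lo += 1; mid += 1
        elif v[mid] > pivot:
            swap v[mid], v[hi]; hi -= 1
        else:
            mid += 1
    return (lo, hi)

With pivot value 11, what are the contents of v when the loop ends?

4 6 10 7 11 12 13 16 14 15 17 18

lo=0 mid=0 hi=11
18>11: swap(0,11), hi=10 ⇒ 4 17 10 15 14 13 12 11 16 7 6 18
4<11: swap(0,0), lo=1 mid=1 ⇒ 4 17 10 15 14 13 12 11 16 7 6 18
17>11: swap(1,10), hi=9 ⇒ 4 6 10 15 14 13 12 11 16 7 17 18
6<11: swap(1,1), lo=2 mid=2 ⇒ 4 6 10 15 14 13 12 11 16 7 17 18
10<11: swap(2,2), lo=3 mid=3 ⇒ 4 6 10 15 14 13 12 11 16 7 17 18
15>11: swap(3,9), hi=8 ⇒ 4 6 10 7 14 13 12 11 16 15 17 18
7<11: swap(3,3), lo=4 mid=4 ⇒ 4 6 10 7 14 13 12 11 16 15 17 18
14>11: swap(4,8), hi=7 ⇒ 4 6 10 7 16 13 12 11 14 15 17 18
16>11: swap(4,7), hi=6 ⇒ 4 6 10 7 11 13 12 16 14 15 17 18
11=11: mid=5
13>11: swap(5,6), hi=5 ⇒ 4 6 10 7 11 12 13 16 14 15 17 18
12>11: swap(5,5), hi=4 ⇒ 4 6 10 7 11 12 13 16 14 15 17 18
done. lo=4 hi=4; v=4 6 10 7 11 12 13 16 14 15 17 18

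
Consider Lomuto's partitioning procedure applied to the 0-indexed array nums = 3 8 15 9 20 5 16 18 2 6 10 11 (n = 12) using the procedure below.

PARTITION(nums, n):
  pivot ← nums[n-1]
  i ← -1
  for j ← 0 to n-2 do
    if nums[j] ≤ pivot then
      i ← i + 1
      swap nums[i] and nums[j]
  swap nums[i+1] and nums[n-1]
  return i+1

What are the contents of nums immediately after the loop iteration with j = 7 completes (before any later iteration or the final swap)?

pivot=11, i=-1
j=0: 3≤11, i=0, swap(0,0) ⇒ 3 8 15 9 20 5 16 18 2 6 10 11
j=1: 8≤11, i=1, swap(1,1) ⇒ 3 8 15 9 20 5 16 18 2 6 10 11
j=2: 15>11, skip
j=3: 9≤11, i=2, swap(2,3) ⇒ 3 8 9 15 20 5 16 18 2 6 10 11
j=4: 20>11, skip
j=5: 5≤11, i=3, swap(3,5) ⇒ 3 8 9 5 20 15 16 18 2 6 10 11
j=6: 16>11, skip
j=7: 18>11, skip
(after j=7) nums = 3 8 9 5 20 15 16 18 2 6 10 11

3 8 9 5 20 15 16 18 2 6 10 11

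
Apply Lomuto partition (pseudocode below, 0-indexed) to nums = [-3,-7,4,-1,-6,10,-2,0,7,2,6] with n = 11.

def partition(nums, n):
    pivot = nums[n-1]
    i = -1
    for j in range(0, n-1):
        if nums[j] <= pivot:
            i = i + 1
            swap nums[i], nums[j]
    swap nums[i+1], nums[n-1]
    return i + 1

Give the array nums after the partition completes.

[-3,-7,4,-1,-6,-2,0,2,6,10,7]

pivot=6, i=-1
j=0: -3≤6, i=0, swap(0,0) ⇒ [-3,-7,4,-1,-6,10,-2,0,7,2,6]
j=1: -7≤6, i=1, swap(1,1) ⇒ [-3,-7,4,-1,-6,10,-2,0,7,2,6]
j=2: 4≤6, i=2, swap(2,2) ⇒ [-3,-7,4,-1,-6,10,-2,0,7,2,6]
j=3: -1≤6, i=3, swap(3,3) ⇒ [-3,-7,4,-1,-6,10,-2,0,7,2,6]
j=4: -6≤6, i=4, swap(4,4) ⇒ [-3,-7,4,-1,-6,10,-2,0,7,2,6]
j=5: 10>6, skip
j=6: -2≤6, i=5, swap(5,6) ⇒ [-3,-7,4,-1,-6,-2,10,0,7,2,6]
j=7: 0≤6, i=6, swap(6,7) ⇒ [-3,-7,4,-1,-6,-2,0,10,7,2,6]
j=8: 7>6, skip
j=9: 2≤6, i=7, swap(7,9) ⇒ [-3,-7,4,-1,-6,-2,0,2,7,10,6]
swap(8,10) ⇒ [-3,-7,4,-1,-6,-2,0,2,6,10,7]; return 8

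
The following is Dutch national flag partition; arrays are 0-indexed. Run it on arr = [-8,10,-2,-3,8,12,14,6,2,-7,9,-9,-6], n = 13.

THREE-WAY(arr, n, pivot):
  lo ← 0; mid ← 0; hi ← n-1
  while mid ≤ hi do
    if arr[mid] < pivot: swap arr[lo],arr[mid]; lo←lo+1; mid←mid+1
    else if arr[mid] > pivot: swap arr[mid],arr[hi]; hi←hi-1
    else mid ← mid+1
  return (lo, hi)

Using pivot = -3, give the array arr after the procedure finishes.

lo=0 mid=0 hi=12
-8<-3: swap(0,0), lo=1 mid=1 ⇒ [-8,10,-2,-3,8,12,14,6,2,-7,9,-9,-6]
10>-3: swap(1,12), hi=11 ⇒ [-8,-6,-2,-3,8,12,14,6,2,-7,9,-9,10]
-6<-3: swap(1,1), lo=2 mid=2 ⇒ [-8,-6,-2,-3,8,12,14,6,2,-7,9,-9,10]
-2>-3: swap(2,11), hi=10 ⇒ [-8,-6,-9,-3,8,12,14,6,2,-7,9,-2,10]
-9<-3: swap(2,2), lo=3 mid=3 ⇒ [-8,-6,-9,-3,8,12,14,6,2,-7,9,-2,10]
-3=-3: mid=4
8>-3: swap(4,10), hi=9 ⇒ [-8,-6,-9,-3,9,12,14,6,2,-7,8,-2,10]
9>-3: swap(4,9), hi=8 ⇒ [-8,-6,-9,-3,-7,12,14,6,2,9,8,-2,10]
-7<-3: swap(3,4), lo=4 mid=5 ⇒ [-8,-6,-9,-7,-3,12,14,6,2,9,8,-2,10]
12>-3: swap(5,8), hi=7 ⇒ [-8,-6,-9,-7,-3,2,14,6,12,9,8,-2,10]
2>-3: swap(5,7), hi=6 ⇒ [-8,-6,-9,-7,-3,6,14,2,12,9,8,-2,10]
6>-3: swap(5,6), hi=5 ⇒ [-8,-6,-9,-7,-3,14,6,2,12,9,8,-2,10]
14>-3: swap(5,5), hi=4 ⇒ [-8,-6,-9,-7,-3,14,6,2,12,9,8,-2,10]
done. lo=4 hi=4; arr=[-8,-6,-9,-7,-3,14,6,2,12,9,8,-2,10]

[-8,-6,-9,-7,-3,14,6,2,12,9,8,-2,10]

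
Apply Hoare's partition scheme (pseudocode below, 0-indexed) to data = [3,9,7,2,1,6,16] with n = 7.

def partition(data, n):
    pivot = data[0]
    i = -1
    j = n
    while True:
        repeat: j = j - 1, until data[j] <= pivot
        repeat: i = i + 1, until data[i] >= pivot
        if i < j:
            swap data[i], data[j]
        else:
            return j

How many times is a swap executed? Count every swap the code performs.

pivot=3
j stops at 4 (1), i stops at 0 (3); swap ⇒ [1,9,7,2,3,6,16]
j stops at 3 (2), i stops at 1 (9); swap ⇒ [1,2,7,9,3,6,16]
j stops at 1, i stops at 2; i≥j ⇒ return 1. data=[1,2,7,9,3,6,16]

2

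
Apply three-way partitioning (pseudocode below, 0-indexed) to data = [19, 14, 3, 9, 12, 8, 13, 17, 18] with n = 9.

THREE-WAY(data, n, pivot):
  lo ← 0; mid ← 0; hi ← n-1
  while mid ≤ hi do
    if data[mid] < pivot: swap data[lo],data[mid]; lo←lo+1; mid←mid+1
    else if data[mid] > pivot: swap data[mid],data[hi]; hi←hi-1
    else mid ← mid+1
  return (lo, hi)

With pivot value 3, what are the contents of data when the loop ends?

[3, 14, 9, 12, 8, 13, 17, 18, 19]

lo=0 mid=0 hi=8
19>3: swap(0,8), hi=7 ⇒ [18, 14, 3, 9, 12, 8, 13, 17, 19]
18>3: swap(0,7), hi=6 ⇒ [17, 14, 3, 9, 12, 8, 13, 18, 19]
17>3: swap(0,6), hi=5 ⇒ [13, 14, 3, 9, 12, 8, 17, 18, 19]
13>3: swap(0,5), hi=4 ⇒ [8, 14, 3, 9, 12, 13, 17, 18, 19]
8>3: swap(0,4), hi=3 ⇒ [12, 14, 3, 9, 8, 13, 17, 18, 19]
12>3: swap(0,3), hi=2 ⇒ [9, 14, 3, 12, 8, 13, 17, 18, 19]
9>3: swap(0,2), hi=1 ⇒ [3, 14, 9, 12, 8, 13, 17, 18, 19]
3=3: mid=1
14>3: swap(1,1), hi=0 ⇒ [3, 14, 9, 12, 8, 13, 17, 18, 19]
done. lo=0 hi=0; data=[3, 14, 9, 12, 8, 13, 17, 18, 19]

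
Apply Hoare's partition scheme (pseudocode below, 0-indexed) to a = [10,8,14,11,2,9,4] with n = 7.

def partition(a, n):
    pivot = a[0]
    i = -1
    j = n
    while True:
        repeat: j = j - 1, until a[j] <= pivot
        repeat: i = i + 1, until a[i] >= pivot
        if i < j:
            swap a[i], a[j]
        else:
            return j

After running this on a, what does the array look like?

pivot=10
j stops at 6 (4), i stops at 0 (10); swap ⇒ [4,8,14,11,2,9,10]
j stops at 5 (9), i stops at 2 (14); swap ⇒ [4,8,9,11,2,14,10]
j stops at 4 (2), i stops at 3 (11); swap ⇒ [4,8,9,2,11,14,10]
j stops at 3, i stops at 4; i≥j ⇒ return 3. a=[4,8,9,2,11,14,10]

[4,8,9,2,11,14,10]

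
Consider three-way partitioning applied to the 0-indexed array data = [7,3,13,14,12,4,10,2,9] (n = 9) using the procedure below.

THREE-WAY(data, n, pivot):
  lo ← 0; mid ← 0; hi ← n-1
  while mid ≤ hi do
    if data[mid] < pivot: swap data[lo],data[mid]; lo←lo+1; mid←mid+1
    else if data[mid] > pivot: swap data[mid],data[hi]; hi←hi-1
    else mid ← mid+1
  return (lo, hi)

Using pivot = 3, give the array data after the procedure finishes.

lo=0 mid=0 hi=8
7>3: swap(0,8), hi=7 ⇒ [9,3,13,14,12,4,10,2,7]
9>3: swap(0,7), hi=6 ⇒ [2,3,13,14,12,4,10,9,7]
2<3: swap(0,0), lo=1 mid=1 ⇒ [2,3,13,14,12,4,10,9,7]
3=3: mid=2
13>3: swap(2,6), hi=5 ⇒ [2,3,10,14,12,4,13,9,7]
10>3: swap(2,5), hi=4 ⇒ [2,3,4,14,12,10,13,9,7]
4>3: swap(2,4), hi=3 ⇒ [2,3,12,14,4,10,13,9,7]
12>3: swap(2,3), hi=2 ⇒ [2,3,14,12,4,10,13,9,7]
14>3: swap(2,2), hi=1 ⇒ [2,3,14,12,4,10,13,9,7]
done. lo=1 hi=1; data=[2,3,14,12,4,10,13,9,7]

[2,3,14,12,4,10,13,9,7]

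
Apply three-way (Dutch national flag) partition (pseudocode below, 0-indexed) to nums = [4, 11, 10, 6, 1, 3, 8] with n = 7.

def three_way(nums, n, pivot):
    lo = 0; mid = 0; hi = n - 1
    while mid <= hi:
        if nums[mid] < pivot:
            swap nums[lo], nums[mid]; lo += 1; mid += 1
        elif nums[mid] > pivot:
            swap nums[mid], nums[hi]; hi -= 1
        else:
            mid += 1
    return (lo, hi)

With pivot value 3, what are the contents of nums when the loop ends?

[1, 3, 6, 10, 11, 8, 4]

pivot = 3; lo=0, mid=0, hi=6
nums[mid]=4>3: swap nums[0],nums[6]; hi=5 → [8, 11, 10, 6, 1, 3, 4]
nums[mid]=8>3: swap nums[0],nums[5]; hi=4 → [3, 11, 10, 6, 1, 8, 4]
nums[mid]=3=3: mid=1
nums[mid]=11>3: swap nums[1],nums[4]; hi=3 → [3, 1, 10, 6, 11, 8, 4]
nums[mid]=1<3: swap nums[0],nums[1]; lo=1,mid=2 → [1, 3, 10, 6, 11, 8, 4]
nums[mid]=10>3: swap nums[2],nums[3]; hi=2 → [1, 3, 6, 10, 11, 8, 4]
nums[mid]=6>3: swap nums[2],nums[2]; hi=1 → [1, 3, 6, 10, 11, 8, 4]
end: lo=1, hi=1; nums = [1, 3, 6, 10, 11, 8, 4]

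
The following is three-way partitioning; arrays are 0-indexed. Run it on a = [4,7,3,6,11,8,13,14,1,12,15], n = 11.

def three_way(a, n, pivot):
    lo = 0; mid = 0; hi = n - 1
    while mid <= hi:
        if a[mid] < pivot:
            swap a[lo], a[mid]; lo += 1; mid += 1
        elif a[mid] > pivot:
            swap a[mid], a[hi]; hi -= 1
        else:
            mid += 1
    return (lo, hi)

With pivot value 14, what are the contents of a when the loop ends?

lo=0 mid=0 hi=10
4<14: swap(0,0), lo=1 mid=1 ⇒ [4,7,3,6,11,8,13,14,1,12,15]
7<14: swap(1,1), lo=2 mid=2 ⇒ [4,7,3,6,11,8,13,14,1,12,15]
3<14: swap(2,2), lo=3 mid=3 ⇒ [4,7,3,6,11,8,13,14,1,12,15]
6<14: swap(3,3), lo=4 mid=4 ⇒ [4,7,3,6,11,8,13,14,1,12,15]
11<14: swap(4,4), lo=5 mid=5 ⇒ [4,7,3,6,11,8,13,14,1,12,15]
8<14: swap(5,5), lo=6 mid=6 ⇒ [4,7,3,6,11,8,13,14,1,12,15]
13<14: swap(6,6), lo=7 mid=7 ⇒ [4,7,3,6,11,8,13,14,1,12,15]
14=14: mid=8
1<14: swap(7,8), lo=8 mid=9 ⇒ [4,7,3,6,11,8,13,1,14,12,15]
12<14: swap(8,9), lo=9 mid=10 ⇒ [4,7,3,6,11,8,13,1,12,14,15]
15>14: swap(10,10), hi=9 ⇒ [4,7,3,6,11,8,13,1,12,14,15]
done. lo=9 hi=9; a=[4,7,3,6,11,8,13,1,12,14,15]

[4,7,3,6,11,8,13,1,12,14,15]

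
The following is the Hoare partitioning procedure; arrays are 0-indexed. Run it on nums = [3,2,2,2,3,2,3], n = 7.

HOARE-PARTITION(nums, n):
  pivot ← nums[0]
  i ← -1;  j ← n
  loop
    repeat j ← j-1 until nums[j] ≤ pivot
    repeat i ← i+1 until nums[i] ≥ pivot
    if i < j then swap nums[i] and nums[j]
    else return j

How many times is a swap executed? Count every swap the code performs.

2

pivot = nums[0] = 3; i = -1, j = 7
j→6 (nums[6]=3≤3), i→0 (nums[0]=3≥3); i<j, swap → [3,2,2,2,3,2,3]
j→5 (nums[5]=2≤3), i→4 (nums[4]=3≥3); i<j, swap → [3,2,2,2,2,3,3]
j→4, i→5; i≥j, return j=4. nums = [3,2,2,2,2,3,3]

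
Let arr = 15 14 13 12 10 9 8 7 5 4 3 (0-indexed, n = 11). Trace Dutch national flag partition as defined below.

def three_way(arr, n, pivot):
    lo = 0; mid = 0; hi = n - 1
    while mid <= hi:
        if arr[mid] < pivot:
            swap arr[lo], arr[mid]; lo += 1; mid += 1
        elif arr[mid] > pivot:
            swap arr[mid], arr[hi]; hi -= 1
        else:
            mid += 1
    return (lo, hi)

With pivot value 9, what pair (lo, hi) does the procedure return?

lo=0 mid=0 hi=10
15>9: swap(0,10), hi=9 ⇒ 3 14 13 12 10 9 8 7 5 4 15
3<9: swap(0,0), lo=1 mid=1 ⇒ 3 14 13 12 10 9 8 7 5 4 15
14>9: swap(1,9), hi=8 ⇒ 3 4 13 12 10 9 8 7 5 14 15
4<9: swap(1,1), lo=2 mid=2 ⇒ 3 4 13 12 10 9 8 7 5 14 15
13>9: swap(2,8), hi=7 ⇒ 3 4 5 12 10 9 8 7 13 14 15
5<9: swap(2,2), lo=3 mid=3 ⇒ 3 4 5 12 10 9 8 7 13 14 15
12>9: swap(3,7), hi=6 ⇒ 3 4 5 7 10 9 8 12 13 14 15
7<9: swap(3,3), lo=4 mid=4 ⇒ 3 4 5 7 10 9 8 12 13 14 15
10>9: swap(4,6), hi=5 ⇒ 3 4 5 7 8 9 10 12 13 14 15
8<9: swap(4,4), lo=5 mid=5 ⇒ 3 4 5 7 8 9 10 12 13 14 15
9=9: mid=6
done. lo=5 hi=5; arr=3 4 5 7 8 9 10 12 13 14 15

(5, 5)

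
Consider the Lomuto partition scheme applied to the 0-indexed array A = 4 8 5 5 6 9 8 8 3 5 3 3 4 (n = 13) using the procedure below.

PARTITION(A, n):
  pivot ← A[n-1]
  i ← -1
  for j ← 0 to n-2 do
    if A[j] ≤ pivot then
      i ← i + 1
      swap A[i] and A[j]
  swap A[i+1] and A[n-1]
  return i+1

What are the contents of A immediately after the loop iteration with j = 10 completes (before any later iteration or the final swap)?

4 3 3 5 6 9 8 8 8 5 5 3 4

pivot = A[12] = 4; i = -1
j=0: A[0]=4 ≤ 4 → i=0, swap A[0],A[0] (no change) → 4 8 5 5 6 9 8 8 3 5 3 3 4
j=1: A[1]=8 > 4 → no swap
j=2: A[2]=5 > 4 → no swap
j=3: A[3]=5 > 4 → no swap
j=4: A[4]=6 > 4 → no swap
j=5: A[5]=9 > 4 → no swap
j=6: A[6]=8 > 4 → no swap
j=7: A[7]=8 > 4 → no swap
j=8: A[8]=3 ≤ 4 → i=1, swap A[1],A[8] → 4 3 5 5 6 9 8 8 8 5 3 3 4
j=9: A[9]=5 > 4 → no swap
j=10: A[10]=3 ≤ 4 → i=2, swap A[2],A[10] → 4 3 3 5 6 9 8 8 8 5 5 3 4
(after j=10) A = 4 3 3 5 6 9 8 8 8 5 5 3 4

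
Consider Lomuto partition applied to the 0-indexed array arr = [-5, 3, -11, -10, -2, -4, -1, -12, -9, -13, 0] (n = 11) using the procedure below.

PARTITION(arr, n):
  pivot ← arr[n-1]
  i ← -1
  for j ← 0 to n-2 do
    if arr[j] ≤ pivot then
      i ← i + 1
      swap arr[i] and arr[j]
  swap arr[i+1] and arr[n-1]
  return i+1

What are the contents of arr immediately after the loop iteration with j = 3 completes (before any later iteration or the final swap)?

pivot=0, i=-1
j=0: -5≤0, i=0, swap(0,0) ⇒ [-5, 3, -11, -10, -2, -4, -1, -12, -9, -13, 0]
j=1: 3>0, skip
j=2: -11≤0, i=1, swap(1,2) ⇒ [-5, -11, 3, -10, -2, -4, -1, -12, -9, -13, 0]
j=3: -10≤0, i=2, swap(2,3) ⇒ [-5, -11, -10, 3, -2, -4, -1, -12, -9, -13, 0]
(after j=3) arr = [-5, -11, -10, 3, -2, -4, -1, -12, -9, -13, 0]

[-5, -11, -10, 3, -2, -4, -1, -12, -9, -13, 0]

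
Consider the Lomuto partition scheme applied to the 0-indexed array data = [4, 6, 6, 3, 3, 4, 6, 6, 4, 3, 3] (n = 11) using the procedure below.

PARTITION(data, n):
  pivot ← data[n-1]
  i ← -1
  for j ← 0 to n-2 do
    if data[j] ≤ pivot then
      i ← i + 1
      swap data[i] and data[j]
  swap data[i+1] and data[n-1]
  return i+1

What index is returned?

3

pivot=3, i=-1
j=0: 4>3, skip
j=1: 6>3, skip
j=2: 6>3, skip
j=3: 3≤3, i=0, swap(0,3) ⇒ [3, 6, 6, 4, 3, 4, 6, 6, 4, 3, 3]
j=4: 3≤3, i=1, swap(1,4) ⇒ [3, 3, 6, 4, 6, 4, 6, 6, 4, 3, 3]
j=5: 4>3, skip
j=6: 6>3, skip
j=7: 6>3, skip
j=8: 4>3, skip
j=9: 3≤3, i=2, swap(2,9) ⇒ [3, 3, 3, 4, 6, 4, 6, 6, 4, 6, 3]
swap(3,10) ⇒ [3, 3, 3, 3, 6, 4, 6, 6, 4, 6, 4]; return 3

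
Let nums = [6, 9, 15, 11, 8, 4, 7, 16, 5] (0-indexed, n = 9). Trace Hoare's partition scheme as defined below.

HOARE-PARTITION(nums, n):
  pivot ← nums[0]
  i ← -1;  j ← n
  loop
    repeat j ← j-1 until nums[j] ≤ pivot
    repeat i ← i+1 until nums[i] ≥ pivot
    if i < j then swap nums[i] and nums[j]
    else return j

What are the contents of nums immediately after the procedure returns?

pivot = nums[0] = 6; i = -1, j = 9
j→8 (nums[8]=5≤6), i→0 (nums[0]=6≥6); i<j, swap → [5, 9, 15, 11, 8, 4, 7, 16, 6]
j→5 (nums[5]=4≤6), i→1 (nums[1]=9≥6); i<j, swap → [5, 4, 15, 11, 8, 9, 7, 16, 6]
j→1, i→2; i≥j, return j=1. nums = [5, 4, 15, 11, 8, 9, 7, 16, 6]

[5, 4, 15, 11, 8, 9, 7, 16, 6]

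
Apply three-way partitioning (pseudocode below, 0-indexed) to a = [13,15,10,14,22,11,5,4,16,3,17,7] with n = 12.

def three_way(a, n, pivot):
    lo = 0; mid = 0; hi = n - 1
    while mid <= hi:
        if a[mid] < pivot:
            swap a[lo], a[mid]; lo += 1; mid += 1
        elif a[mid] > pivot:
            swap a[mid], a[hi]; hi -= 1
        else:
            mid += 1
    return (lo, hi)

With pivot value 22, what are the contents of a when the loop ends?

pivot = 22; lo=0, mid=0, hi=11
a[mid]=13<22: swap a[0],a[0]; lo=1,mid=1 → [13,15,10,14,22,11,5,4,16,3,17,7]
a[mid]=15<22: swap a[1],a[1]; lo=2,mid=2 → [13,15,10,14,22,11,5,4,16,3,17,7]
a[mid]=10<22: swap a[2],a[2]; lo=3,mid=3 → [13,15,10,14,22,11,5,4,16,3,17,7]
a[mid]=14<22: swap a[3],a[3]; lo=4,mid=4 → [13,15,10,14,22,11,5,4,16,3,17,7]
a[mid]=22=22: mid=5
a[mid]=11<22: swap a[4],a[5]; lo=5,mid=6 → [13,15,10,14,11,22,5,4,16,3,17,7]
a[mid]=5<22: swap a[5],a[6]; lo=6,mid=7 → [13,15,10,14,11,5,22,4,16,3,17,7]
a[mid]=4<22: swap a[6],a[7]; lo=7,mid=8 → [13,15,10,14,11,5,4,22,16,3,17,7]
a[mid]=16<22: swap a[7],a[8]; lo=8,mid=9 → [13,15,10,14,11,5,4,16,22,3,17,7]
a[mid]=3<22: swap a[8],a[9]; lo=9,mid=10 → [13,15,10,14,11,5,4,16,3,22,17,7]
a[mid]=17<22: swap a[9],a[10]; lo=10,mid=11 → [13,15,10,14,11,5,4,16,3,17,22,7]
a[mid]=7<22: swap a[10],a[11]; lo=11,mid=12 → [13,15,10,14,11,5,4,16,3,17,7,22]
end: lo=11, hi=11; a = [13,15,10,14,11,5,4,16,3,17,7,22]

[13,15,10,14,11,5,4,16,3,17,7,22]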